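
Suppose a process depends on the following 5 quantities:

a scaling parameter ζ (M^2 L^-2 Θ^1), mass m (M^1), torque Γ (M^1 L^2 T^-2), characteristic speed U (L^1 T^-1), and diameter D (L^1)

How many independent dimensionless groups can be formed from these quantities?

There are 5 variables and 4 base dimensions (M, L, T, Θ).
The dimension matrix has rank 4.
Independent dimensionless groups: 5 − 4 = 1.

1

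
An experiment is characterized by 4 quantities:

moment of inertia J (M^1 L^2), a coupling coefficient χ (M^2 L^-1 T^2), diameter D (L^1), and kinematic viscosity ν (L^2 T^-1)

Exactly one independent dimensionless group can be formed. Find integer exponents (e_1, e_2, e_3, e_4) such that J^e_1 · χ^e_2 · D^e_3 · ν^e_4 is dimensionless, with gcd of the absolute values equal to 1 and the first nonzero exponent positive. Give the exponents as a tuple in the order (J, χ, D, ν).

M: e_1·(1) + e_2·(2) + e_3·(0) + e_4·(0) = 0
L: e_1·(2) + e_2·(-1) + e_3·(1) + e_4·(2) = 0
T: e_1·(0) + e_2·(2) + e_3·(0) + e_4·(-1) = 0
Solving this homogeneous linear system for the smallest-integer solution (first nonzero entry positive) gives (2, -1, -1, -2).

(2, -1, -1, -2)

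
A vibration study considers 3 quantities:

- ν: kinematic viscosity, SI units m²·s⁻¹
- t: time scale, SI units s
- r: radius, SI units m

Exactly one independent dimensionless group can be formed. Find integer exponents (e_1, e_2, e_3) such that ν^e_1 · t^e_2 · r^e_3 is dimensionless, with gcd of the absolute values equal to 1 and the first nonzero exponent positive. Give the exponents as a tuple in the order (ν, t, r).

L: e_1·(2) + e_2·(0) + e_3·(1) = 0
T: e_1·(-1) + e_2·(1) + e_3·(0) = 0
Solving this homogeneous linear system for the smallest-integer solution (first nonzero entry positive) gives (1, 1, -2).

(1, 1, -2)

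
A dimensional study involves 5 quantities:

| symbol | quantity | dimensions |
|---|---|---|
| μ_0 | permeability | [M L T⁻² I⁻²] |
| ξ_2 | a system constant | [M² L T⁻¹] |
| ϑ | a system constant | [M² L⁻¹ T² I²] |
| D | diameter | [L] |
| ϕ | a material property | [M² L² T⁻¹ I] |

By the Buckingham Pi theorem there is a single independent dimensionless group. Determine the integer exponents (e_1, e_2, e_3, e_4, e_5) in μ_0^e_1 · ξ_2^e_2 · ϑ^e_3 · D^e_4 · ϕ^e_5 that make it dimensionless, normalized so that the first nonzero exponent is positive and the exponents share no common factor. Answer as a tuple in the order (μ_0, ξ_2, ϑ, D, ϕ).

M: e_1·(1) + e_2·(2) + e_3·(2) + e_4·(0) + e_5·(2) = 0
L: e_1·(1) + e_2·(1) + e_3·(-1) + e_4·(1) + e_5·(2) = 0
T: e_1·(-2) + e_2·(-1) + e_3·(2) + e_4·(0) + e_5·(-1) = 0
I: e_1·(-2) + e_2·(0) + e_3·(2) + e_4·(0) + e_5·(1) = 0
Solving this homogeneous linear system for the smallest-integer solution (first nonzero entry positive) gives (2, -4, 1, -1, 2).

(2, -4, 1, -1, 2)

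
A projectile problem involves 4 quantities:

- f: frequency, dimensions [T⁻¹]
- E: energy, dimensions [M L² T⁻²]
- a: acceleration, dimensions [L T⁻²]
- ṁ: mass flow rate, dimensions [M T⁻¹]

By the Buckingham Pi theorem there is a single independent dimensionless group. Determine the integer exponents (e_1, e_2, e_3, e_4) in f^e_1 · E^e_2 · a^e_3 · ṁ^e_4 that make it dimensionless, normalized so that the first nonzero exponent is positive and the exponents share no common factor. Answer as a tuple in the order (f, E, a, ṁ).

(3, 1, -2, -1)

M: e_1·(0) + e_2·(1) + e_3·(0) + e_4·(1) = 0
L: e_1·(0) + e_2·(2) + e_3·(1) + e_4·(0) = 0
T: e_1·(-1) + e_2·(-2) + e_3·(-2) + e_4·(-1) = 0
Solving this homogeneous linear system for the smallest-integer solution (first nonzero entry positive) gives (3, 1, -2, -1).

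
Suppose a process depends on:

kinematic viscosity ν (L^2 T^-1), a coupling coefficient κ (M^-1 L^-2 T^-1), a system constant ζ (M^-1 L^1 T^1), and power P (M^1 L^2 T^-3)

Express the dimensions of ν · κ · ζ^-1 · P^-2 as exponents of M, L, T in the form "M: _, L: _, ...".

M: -2, L: -5, T: 3

Collect each base-dimension exponent across the product:
  M: (0) + (-1) − (-1) − 2·(1) = -2
  L: (2) + (-2) − (1) − 2·(2) = -5
  T: (-1) + (-1) − (1) − 2·(-3) = 3
So the dimensions are [M⁻² L⁻⁵ T³].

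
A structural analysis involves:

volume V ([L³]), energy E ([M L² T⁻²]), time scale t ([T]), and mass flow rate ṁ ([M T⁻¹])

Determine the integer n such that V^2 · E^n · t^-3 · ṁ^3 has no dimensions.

-3

Balance the M exponent: (1)·n from E, plus 2·(0) − 3·(0) + 3·(1) = 3 from the rest, must sum to zero.
n + 3 = 0, so n = -3.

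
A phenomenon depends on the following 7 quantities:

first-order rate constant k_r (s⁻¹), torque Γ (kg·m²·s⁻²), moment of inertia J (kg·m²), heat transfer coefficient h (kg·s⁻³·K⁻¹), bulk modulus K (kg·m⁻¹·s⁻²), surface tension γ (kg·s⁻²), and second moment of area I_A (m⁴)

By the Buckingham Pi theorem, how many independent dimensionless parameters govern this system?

There are 7 variables and 4 base dimensions (M, L, T, Θ).
The dimension matrix has rank 4.
Independent dimensionless groups: 7 − 4 = 3.

3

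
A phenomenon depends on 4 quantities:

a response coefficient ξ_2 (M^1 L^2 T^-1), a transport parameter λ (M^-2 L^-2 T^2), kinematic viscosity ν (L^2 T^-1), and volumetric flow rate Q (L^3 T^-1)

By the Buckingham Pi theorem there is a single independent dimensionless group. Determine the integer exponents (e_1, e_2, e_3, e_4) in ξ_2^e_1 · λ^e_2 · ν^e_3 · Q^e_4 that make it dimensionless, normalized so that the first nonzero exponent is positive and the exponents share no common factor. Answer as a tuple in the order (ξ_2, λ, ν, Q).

(2, 1, 2, -2)

M: e_1·(1) + e_2·(-2) + e_3·(0) + e_4·(0) = 0
L: e_1·(2) + e_2·(-2) + e_3·(2) + e_4·(3) = 0
T: e_1·(-1) + e_2·(2) + e_3·(-1) + e_4·(-1) = 0
Solving this homogeneous linear system for the smallest-integer solution (first nonzero entry positive) gives (2, 1, 2, -2).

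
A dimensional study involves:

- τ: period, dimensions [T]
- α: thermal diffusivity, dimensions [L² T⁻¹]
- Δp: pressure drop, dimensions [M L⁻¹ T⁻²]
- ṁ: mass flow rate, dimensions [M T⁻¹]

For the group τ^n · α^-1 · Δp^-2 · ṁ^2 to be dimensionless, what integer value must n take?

Balance the T exponent: (1)·n from τ, plus −(-1) − 2·(-2) + 2·(-1) = 3 from the rest, must sum to zero.
n + 3 = 0, so n = -3.

-3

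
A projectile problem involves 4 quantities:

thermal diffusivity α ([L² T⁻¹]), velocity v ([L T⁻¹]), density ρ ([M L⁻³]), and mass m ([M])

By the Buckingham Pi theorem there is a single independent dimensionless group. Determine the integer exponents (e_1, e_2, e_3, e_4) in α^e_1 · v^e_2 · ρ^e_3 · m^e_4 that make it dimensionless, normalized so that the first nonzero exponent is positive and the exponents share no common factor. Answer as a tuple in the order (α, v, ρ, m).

M: e_1·(0) + e_2·(0) + e_3·(1) + e_4·(1) = 0
L: e_1·(2) + e_2·(1) + e_3·(-3) + e_4·(0) = 0
T: e_1·(-1) + e_2·(-1) + e_3·(0) + e_4·(0) = 0
Solving this homogeneous linear system for the smallest-integer solution (first nonzero entry positive) gives (3, -3, 1, -1).

(3, -3, 1, -1)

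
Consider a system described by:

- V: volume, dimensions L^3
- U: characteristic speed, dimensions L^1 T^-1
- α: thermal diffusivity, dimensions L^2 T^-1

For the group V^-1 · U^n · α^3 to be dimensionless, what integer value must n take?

Balance the L exponent: (1)·n from U, plus −(3) + 3·(2) = 3 from the rest, must sum to zero.
n + 3 = 0, so n = -3.

-3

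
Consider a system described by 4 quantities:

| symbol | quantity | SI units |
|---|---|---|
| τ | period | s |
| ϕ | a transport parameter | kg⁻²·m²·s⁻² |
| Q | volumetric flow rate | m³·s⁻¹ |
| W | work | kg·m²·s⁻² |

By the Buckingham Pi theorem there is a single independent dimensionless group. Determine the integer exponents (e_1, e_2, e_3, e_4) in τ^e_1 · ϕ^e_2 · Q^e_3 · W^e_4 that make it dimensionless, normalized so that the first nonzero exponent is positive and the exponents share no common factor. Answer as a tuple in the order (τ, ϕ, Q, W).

(4, 1, -2, 2)

M: e_1·(0) + e_2·(-2) + e_3·(0) + e_4·(1) = 0
L: e_1·(0) + e_2·(2) + e_3·(3) + e_4·(2) = 0
T: e_1·(1) + e_2·(-2) + e_3·(-1) + e_4·(-2) = 0
Solving this homogeneous linear system for the smallest-integer solution (first nonzero entry positive) gives (4, 1, -2, 2).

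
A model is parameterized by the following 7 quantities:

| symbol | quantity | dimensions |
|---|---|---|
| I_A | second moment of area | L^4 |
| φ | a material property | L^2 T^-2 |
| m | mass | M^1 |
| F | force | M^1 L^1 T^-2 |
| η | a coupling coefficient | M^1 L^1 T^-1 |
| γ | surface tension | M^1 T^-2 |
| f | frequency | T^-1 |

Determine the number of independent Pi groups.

There are 7 variables and 3 base dimensions (M, L, T).
The dimension matrix has rank 3.
Independent dimensionless groups: 7 − 3 = 4.

4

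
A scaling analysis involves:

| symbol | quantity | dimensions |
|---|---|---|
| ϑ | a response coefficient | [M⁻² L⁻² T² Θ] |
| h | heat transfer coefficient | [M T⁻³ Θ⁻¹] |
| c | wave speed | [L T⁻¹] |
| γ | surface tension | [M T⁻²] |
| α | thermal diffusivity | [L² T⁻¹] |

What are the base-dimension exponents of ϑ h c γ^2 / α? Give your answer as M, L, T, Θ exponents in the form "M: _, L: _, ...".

M: 1, L: -3, T: -5, Θ: 0

Collect each base-dimension exponent across the product:
  M: (-2) + (1) + (0) + 2·(1) − (0) = 1
  L: (-2) + (0) + (1) + 2·(0) − (2) = -3
  T: (2) + (-3) + (-1) + 2·(-2) − (-1) = -5
  Θ: (1) + (-1) + (0) + 2·(0) − (0) = 0
So the dimensions are [M L⁻³ T⁻⁵].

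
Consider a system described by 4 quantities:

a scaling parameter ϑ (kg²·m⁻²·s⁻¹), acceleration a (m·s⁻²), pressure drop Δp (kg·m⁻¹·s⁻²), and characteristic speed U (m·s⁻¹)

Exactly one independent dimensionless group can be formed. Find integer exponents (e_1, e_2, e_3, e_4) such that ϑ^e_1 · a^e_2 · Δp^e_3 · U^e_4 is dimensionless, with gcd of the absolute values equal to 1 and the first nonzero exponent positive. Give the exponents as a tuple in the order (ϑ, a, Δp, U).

M: e_1·(2) + e_2·(0) + e_3·(1) + e_4·(0) = 0
L: e_1·(-2) + e_2·(1) + e_3·(-1) + e_4·(1) = 0
T: e_1·(-1) + e_2·(-2) + e_3·(-2) + e_4·(-1) = 0
Solving this homogeneous linear system for the smallest-integer solution (first nonzero entry positive) gives (1, 3, -2, -3).

(1, 3, -2, -3)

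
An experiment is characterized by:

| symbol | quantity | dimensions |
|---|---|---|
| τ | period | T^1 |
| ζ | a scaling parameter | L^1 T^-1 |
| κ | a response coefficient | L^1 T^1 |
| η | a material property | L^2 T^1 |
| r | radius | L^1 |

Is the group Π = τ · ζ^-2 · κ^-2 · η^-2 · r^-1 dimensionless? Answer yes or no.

no

Sum the exponent of each base dimension across the product:
  L: [τ]_L − 2·[ζ]_L − 2·[κ]_L − 2·[η]_L − [r]_L = (0) − 2·(1) − 2·(1) − 2·(2) − (1) = -9
  T: [τ]_T − 2·[ζ]_T − 2·[κ]_T − 2·[η]_T − [r]_T = (1) − 2·(-1) − 2·(1) − 2·(1) − (0) = -1
Net dimensions [L⁻⁹ T⁻¹] ≠ [1] — not dimensionless.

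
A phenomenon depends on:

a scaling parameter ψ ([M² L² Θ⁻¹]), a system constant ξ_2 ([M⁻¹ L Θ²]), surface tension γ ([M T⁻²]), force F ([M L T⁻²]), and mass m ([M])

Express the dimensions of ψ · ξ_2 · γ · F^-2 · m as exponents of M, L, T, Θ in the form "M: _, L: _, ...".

Collect each base-dimension exponent across the product:
  M: (2) + (-1) + (1) − 2·(1) + (1) = 1
  L: (2) + (1) + (0) − 2·(1) + (0) = 1
  T: (0) + (0) + (-2) − 2·(-2) + (0) = 2
  Θ: (-1) + (2) + (0) − 2·(0) + (0) = 1
So the dimensions are [M L T² Θ].

M: 1, L: 1, T: 2, Θ: 1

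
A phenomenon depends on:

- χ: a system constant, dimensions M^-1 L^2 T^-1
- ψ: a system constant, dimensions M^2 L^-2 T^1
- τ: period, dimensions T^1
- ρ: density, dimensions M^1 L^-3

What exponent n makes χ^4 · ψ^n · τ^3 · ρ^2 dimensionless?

Balance the M exponent: (2)·n from ψ, plus 4·(-1) + 3·(0) + 2·(1) = -2 from the rest, must sum to zero.
2n − 2 = 0, so n = 1.

1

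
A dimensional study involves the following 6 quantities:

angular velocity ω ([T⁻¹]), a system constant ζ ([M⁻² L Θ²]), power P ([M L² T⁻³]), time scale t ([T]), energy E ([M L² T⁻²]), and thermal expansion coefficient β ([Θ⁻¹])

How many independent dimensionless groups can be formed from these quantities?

There are 6 variables and 4 base dimensions (M, L, T, Θ).
The dimension matrix has rank 4.
Independent dimensionless groups: 6 − 4 = 2.

2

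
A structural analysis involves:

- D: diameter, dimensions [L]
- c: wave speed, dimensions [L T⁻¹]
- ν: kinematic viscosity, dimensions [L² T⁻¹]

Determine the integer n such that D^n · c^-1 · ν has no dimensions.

Balance the L exponent: (1)·n from D, plus −(1) + (2) = 1 from the rest, must sum to zero.
n + 1 = 0, so n = -1.

-1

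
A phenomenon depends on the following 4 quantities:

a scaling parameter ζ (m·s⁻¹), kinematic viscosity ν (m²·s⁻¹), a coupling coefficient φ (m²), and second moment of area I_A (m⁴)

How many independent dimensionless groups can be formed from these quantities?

There are 4 variables and 2 base dimensions (L, T).
The dimension matrix has rank 2.
Independent dimensionless groups: 4 − 2 = 2.

2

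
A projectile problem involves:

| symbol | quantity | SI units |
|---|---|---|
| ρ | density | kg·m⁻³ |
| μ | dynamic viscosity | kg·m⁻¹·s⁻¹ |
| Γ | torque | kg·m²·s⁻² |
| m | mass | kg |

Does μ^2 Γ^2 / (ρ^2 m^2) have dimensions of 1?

Sum the exponent of each base dimension across the product:
  M: −2·[ρ]_M + 2·[μ]_M + 2·[Γ]_M − 2·[m]_M = −2·(1) + 2·(1) + 2·(1) − 2·(1) = 0
  L: −2·[ρ]_L + 2·[μ]_L + 2·[Γ]_L − 2·[m]_L = −2·(-3) + 2·(-1) + 2·(2) − 2·(0) = 8
  T: −2·[ρ]_T + 2·[μ]_T + 2·[Γ]_T − 2·[m]_T = −2·(0) + 2·(-1) + 2·(-2) − 2·(0) = -6
Net dimensions [L⁸ T⁻⁶] ≠ [1] — not dimensionless.

no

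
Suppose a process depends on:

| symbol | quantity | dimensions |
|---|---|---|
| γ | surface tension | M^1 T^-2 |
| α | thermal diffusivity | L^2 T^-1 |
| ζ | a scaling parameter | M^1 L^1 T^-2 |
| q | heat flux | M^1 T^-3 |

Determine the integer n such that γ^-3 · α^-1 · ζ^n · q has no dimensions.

Balance the M exponent: (1)·n from ζ, plus −3·(1) − (0) + (1) = -2 from the rest, must sum to zero.
n − 2 = 0, so n = 2.

2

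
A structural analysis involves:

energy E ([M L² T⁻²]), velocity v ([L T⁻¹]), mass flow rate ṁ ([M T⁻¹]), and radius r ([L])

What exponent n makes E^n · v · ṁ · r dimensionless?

-1

Balance the M exponent: (1)·n from E, plus (0) + (1) + (0) = 1 from the rest, must sum to zero.
n + 1 = 0, so n = -1.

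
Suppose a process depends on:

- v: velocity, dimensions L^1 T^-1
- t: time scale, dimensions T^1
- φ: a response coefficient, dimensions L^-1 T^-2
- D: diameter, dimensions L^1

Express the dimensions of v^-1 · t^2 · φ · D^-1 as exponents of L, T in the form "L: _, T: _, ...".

L: -3, T: 1

Collect each base-dimension exponent across the product:
  L: −(1) + 2·(0) + (-1) − (1) = -3
  T: −(-1) + 2·(1) + (-2) − (0) = 1
So the dimensions are [L⁻³ T].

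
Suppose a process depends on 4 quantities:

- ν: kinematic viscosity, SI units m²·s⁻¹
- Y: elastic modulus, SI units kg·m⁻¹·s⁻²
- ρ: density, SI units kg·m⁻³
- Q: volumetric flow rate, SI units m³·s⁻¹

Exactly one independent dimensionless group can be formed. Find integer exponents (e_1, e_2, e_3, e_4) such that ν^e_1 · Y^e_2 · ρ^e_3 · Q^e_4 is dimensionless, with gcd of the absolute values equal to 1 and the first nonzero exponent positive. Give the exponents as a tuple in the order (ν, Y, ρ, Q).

M: e_1·(0) + e_2·(1) + e_3·(1) + e_4·(0) = 0
L: e_1·(2) + e_2·(-1) + e_3·(-3) + e_4·(3) = 0
T: e_1·(-1) + e_2·(-2) + e_3·(0) + e_4·(-1) = 0
Solving this homogeneous linear system for the smallest-integer solution (first nonzero entry positive) gives (4, -1, 1, -2).

(4, -1, 1, -2)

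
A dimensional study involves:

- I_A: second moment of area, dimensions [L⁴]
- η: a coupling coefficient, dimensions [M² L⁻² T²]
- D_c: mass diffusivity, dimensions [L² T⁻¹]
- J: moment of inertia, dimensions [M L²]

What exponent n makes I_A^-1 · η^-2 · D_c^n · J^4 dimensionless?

Balance the L exponent: (2)·n from D_c, plus −(4) − 2·(-2) + 4·(2) = 8 from the rest, must sum to zero.
2n + 8 = 0, so n = -4.

-4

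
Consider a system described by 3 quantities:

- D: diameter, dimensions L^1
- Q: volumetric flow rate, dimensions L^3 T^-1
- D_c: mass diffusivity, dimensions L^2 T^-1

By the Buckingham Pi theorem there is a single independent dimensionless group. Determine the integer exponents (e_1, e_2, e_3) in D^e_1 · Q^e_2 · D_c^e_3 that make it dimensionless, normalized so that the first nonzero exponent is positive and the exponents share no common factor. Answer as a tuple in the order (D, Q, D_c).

L: e_1·(1) + e_2·(3) + e_3·(2) = 0
T: e_1·(0) + e_2·(-1) + e_3·(-1) = 0
Solving this homogeneous linear system for the smallest-integer solution (first nonzero entry positive) gives (1, -1, 1).

(1, -1, 1)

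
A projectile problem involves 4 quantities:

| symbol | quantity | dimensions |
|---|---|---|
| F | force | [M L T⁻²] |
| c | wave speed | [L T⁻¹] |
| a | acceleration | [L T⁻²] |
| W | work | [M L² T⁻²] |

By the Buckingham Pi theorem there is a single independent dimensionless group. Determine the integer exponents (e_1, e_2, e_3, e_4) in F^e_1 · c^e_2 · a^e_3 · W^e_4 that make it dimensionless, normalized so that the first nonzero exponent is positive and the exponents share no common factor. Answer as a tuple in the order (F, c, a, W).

M: e_1·(1) + e_2·(0) + e_3·(0) + e_4·(1) = 0
L: e_1·(1) + e_2·(1) + e_3·(1) + e_4·(2) = 0
T: e_1·(-2) + e_2·(-1) + e_3·(-2) + e_4·(-2) = 0
Solving this homogeneous linear system for the smallest-integer solution (first nonzero entry positive) gives (1, 2, -1, -1).

(1, 2, -1, -1)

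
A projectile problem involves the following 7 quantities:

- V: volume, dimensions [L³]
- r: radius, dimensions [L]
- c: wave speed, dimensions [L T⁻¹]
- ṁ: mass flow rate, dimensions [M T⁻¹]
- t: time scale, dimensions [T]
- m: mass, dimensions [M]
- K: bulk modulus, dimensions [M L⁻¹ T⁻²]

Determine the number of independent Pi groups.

4

There are 7 variables and 3 base dimensions (M, L, T).
The dimension matrix has rank 3.
Independent dimensionless groups: 7 − 3 = 4.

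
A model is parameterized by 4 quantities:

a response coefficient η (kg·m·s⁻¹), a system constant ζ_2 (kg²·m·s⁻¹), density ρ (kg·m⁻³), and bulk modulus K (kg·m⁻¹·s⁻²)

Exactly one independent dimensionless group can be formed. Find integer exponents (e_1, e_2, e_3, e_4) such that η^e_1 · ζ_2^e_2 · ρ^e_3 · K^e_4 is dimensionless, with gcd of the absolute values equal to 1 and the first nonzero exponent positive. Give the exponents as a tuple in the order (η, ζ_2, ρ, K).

M: e_1·(1) + e_2·(2) + e_3·(1) + e_4·(1) = 0
L: e_1·(1) + e_2·(1) + e_3·(-3) + e_4·(-1) = 0
T: e_1·(-1) + e_2·(-1) + e_3·(0) + e_4·(-2) = 0
Solving this homogeneous linear system for the smallest-integer solution (first nonzero entry positive) gives (4, -2, 1, -1).

(4, -2, 1, -1)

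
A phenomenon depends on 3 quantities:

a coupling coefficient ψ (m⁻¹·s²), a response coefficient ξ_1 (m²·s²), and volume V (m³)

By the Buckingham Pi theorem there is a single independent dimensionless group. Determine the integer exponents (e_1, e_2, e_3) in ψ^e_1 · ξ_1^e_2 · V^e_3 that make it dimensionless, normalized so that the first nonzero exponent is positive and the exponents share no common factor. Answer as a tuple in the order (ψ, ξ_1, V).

L: e_1·(-1) + e_2·(2) + e_3·(3) = 0
T: e_1·(2) + e_2·(2) + e_3·(0) = 0
Solving this homogeneous linear system for the smallest-integer solution (first nonzero entry positive) gives (1, -1, 1).

(1, -1, 1)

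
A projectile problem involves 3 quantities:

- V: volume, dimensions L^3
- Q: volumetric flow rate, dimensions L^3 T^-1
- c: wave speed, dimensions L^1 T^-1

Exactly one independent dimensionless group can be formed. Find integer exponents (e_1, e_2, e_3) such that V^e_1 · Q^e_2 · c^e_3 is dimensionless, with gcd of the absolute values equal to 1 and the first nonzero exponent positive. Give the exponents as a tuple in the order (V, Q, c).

L: e_1·(3) + e_2·(3) + e_3·(1) = 0
T: e_1·(0) + e_2·(-1) + e_3·(-1) = 0
Solving this homogeneous linear system for the smallest-integer solution (first nonzero entry positive) gives (2, -3, 3).

(2, -3, 3)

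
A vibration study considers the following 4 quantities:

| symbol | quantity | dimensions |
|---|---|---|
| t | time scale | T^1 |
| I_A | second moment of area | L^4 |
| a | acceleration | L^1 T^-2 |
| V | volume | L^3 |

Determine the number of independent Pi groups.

2

There are 4 variables and 2 base dimensions (L, T).
The dimension matrix has rank 2.
Independent dimensionless groups: 4 − 2 = 2.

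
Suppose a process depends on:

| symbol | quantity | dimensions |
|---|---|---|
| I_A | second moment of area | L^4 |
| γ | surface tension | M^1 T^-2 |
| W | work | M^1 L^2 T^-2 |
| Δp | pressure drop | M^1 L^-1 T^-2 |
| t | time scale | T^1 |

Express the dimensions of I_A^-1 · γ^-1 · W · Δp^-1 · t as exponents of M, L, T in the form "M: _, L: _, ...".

Collect each base-dimension exponent across the product:
  M: −(0) − (1) + (1) − (1) + (0) = -1
  L: −(4) − (0) + (2) − (-1) + (0) = -1
  T: −(0) − (-2) + (-2) − (-2) + (1) = 3
So the dimensions are [M⁻¹ L⁻¹ T³].

M: -1, L: -1, T: 3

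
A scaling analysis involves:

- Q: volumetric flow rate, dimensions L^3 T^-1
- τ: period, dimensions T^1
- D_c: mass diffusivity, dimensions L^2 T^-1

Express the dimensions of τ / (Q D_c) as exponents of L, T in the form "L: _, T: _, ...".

L: -5, T: 3

Collect each base-dimension exponent across the product:
  L: −(3) + (0) − (2) = -5
  T: −(-1) + (1) − (-1) = 3
So the dimensions are [L⁻⁵ T³].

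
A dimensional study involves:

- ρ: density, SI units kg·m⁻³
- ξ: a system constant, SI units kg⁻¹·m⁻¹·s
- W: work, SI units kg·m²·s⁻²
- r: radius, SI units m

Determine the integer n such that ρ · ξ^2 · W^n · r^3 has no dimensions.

Balance the M exponent: (1)·n from W, plus (1) + 2·(-1) + 3·(0) = -1 from the rest, must sum to zero.
n − 1 = 0, so n = 1.

1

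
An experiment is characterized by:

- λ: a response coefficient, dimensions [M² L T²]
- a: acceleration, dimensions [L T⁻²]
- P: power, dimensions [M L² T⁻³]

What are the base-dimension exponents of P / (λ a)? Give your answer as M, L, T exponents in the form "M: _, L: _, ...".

M: -1, L: 0, T: -3

Collect each base-dimension exponent across the product:
  M: −(2) − (0) + (1) = -1
  L: −(1) − (1) + (2) = 0
  T: −(2) − (-2) + (-3) = -3
So the dimensions are [M⁻¹ T⁻³].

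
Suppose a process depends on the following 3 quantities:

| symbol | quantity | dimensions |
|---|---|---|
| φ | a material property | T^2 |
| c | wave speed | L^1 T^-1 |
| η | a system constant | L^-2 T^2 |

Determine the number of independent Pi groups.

1

There are 3 variables and 2 base dimensions (L, T).
The dimension matrix has rank 2.
Independent dimensionless groups: 3 − 2 = 1.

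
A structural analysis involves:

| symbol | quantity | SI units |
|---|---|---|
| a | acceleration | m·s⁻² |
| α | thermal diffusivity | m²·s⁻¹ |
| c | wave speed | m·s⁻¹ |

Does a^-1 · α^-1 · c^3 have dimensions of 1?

yes

Sum the exponent of each base dimension across the product:
  L: −[a]_L − [α]_L + 3·[c]_L = −(1) − (2) + 3·(1) = 0
  T: −[a]_T − [α]_T + 3·[c]_T = −(-2) − (-1) + 3·(-1) = 0
All base exponents vanish — dimensionless.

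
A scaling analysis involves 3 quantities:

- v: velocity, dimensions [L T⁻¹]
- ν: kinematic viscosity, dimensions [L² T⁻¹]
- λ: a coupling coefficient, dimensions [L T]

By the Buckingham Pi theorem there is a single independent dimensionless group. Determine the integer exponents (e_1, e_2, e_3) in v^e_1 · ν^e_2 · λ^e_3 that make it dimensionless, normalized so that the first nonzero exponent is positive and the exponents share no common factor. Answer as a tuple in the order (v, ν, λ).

(3, -2, 1)

L: e_1·(1) + e_2·(2) + e_3·(1) = 0
T: e_1·(-1) + e_2·(-1) + e_3·(1) = 0
Solving this homogeneous linear system for the smallest-integer solution (first nonzero entry positive) gives (3, -2, 1).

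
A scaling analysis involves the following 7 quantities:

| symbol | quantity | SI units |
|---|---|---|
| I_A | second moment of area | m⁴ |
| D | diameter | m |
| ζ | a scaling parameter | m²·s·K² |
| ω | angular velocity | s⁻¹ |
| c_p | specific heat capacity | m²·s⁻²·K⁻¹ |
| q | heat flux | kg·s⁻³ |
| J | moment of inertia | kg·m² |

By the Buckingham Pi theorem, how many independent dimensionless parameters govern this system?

There are 7 variables and 4 base dimensions (M, L, T, Θ).
The dimension matrix has rank 4.
Independent dimensionless groups: 7 − 4 = 3.

3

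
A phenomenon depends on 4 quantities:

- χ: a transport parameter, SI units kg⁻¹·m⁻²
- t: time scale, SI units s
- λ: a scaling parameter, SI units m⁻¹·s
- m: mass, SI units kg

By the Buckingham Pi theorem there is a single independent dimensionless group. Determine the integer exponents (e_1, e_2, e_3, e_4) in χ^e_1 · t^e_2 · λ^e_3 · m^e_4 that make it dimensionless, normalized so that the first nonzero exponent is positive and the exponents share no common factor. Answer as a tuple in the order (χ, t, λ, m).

M: e_1·(-1) + e_2·(0) + e_3·(0) + e_4·(1) = 0
L: e_1·(-2) + e_2·(0) + e_3·(-1) + e_4·(0) = 0
T: e_1·(0) + e_2·(1) + e_3·(1) + e_4·(0) = 0
Solving this homogeneous linear system for the smallest-integer solution (first nonzero entry positive) gives (1, 2, -2, 1).

(1, 2, -2, 1)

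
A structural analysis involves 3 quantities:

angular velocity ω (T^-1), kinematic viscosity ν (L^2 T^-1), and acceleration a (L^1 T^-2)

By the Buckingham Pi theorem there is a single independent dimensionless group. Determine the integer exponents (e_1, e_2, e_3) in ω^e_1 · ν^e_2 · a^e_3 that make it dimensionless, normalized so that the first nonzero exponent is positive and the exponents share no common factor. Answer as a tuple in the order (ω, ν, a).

(3, 1, -2)

L: e_1·(0) + e_2·(2) + e_3·(1) = 0
T: e_1·(-1) + e_2·(-1) + e_3·(-2) = 0
Solving this homogeneous linear system for the smallest-integer solution (first nonzero entry positive) gives (3, 1, -2).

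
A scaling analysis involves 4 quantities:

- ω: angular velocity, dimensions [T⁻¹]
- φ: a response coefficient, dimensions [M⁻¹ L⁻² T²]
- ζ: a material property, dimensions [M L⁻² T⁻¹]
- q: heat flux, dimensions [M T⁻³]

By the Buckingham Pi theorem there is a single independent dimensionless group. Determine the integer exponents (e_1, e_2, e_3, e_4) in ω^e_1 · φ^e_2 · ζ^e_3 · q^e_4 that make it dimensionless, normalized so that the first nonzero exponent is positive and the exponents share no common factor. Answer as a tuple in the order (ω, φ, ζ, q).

M: e_1·(0) + e_2·(-1) + e_3·(1) + e_4·(1) = 0
L: e_1·(0) + e_2·(-2) + e_3·(-2) + e_4·(0) = 0
T: e_1·(-1) + e_2·(2) + e_3·(-1) + e_4·(-3) = 0
Solving this homogeneous linear system for the smallest-integer solution (first nonzero entry positive) gives (3, -1, 1, -2).

(3, -1, 1, -2)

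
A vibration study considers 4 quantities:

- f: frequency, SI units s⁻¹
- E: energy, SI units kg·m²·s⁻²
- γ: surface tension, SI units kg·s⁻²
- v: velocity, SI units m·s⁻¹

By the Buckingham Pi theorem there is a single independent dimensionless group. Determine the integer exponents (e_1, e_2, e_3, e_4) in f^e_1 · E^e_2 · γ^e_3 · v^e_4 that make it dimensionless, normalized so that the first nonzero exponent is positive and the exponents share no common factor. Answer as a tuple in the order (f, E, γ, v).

M: e_1·(0) + e_2·(1) + e_3·(1) + e_4·(0) = 0
L: e_1·(0) + e_2·(2) + e_3·(0) + e_4·(1) = 0
T: e_1·(-1) + e_2·(-2) + e_3·(-2) + e_4·(-1) = 0
Solving this homogeneous linear system for the smallest-integer solution (first nonzero entry positive) gives (2, 1, -1, -2).

(2, 1, -1, -2)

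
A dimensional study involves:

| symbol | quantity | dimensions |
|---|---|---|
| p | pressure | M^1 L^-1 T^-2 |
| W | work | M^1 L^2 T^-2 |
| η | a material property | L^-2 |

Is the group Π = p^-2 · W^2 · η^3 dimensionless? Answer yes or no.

Sum the exponent of each base dimension across the product:
  M: −2·[p]_M + 2·[W]_M + 3·[η]_M = −2·(1) + 2·(1) + 3·(0) = 0
  L: −2·[p]_L + 2·[W]_L + 3·[η]_L = −2·(-1) + 2·(2) + 3·(-2) = 0
  T: −2·[p]_T + 2·[W]_T + 3·[η]_T = −2·(-2) + 2·(-2) + 3·(0) = 0
All base exponents vanish — dimensionless.

yes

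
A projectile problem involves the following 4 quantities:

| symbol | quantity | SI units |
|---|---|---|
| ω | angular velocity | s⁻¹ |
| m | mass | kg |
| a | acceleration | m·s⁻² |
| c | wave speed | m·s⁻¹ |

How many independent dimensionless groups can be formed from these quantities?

There are 4 variables and 3 base dimensions (M, L, T).
The dimension matrix has rank 3.
Independent dimensionless groups: 4 − 3 = 1.

1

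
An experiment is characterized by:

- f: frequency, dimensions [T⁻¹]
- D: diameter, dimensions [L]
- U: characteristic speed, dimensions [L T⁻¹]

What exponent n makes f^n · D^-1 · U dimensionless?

-1

Balance the T exponent: (-1)·n from f, plus −(0) + (-1) = -1 from the rest, must sum to zero.
−n − 1 = 0, so n = -1.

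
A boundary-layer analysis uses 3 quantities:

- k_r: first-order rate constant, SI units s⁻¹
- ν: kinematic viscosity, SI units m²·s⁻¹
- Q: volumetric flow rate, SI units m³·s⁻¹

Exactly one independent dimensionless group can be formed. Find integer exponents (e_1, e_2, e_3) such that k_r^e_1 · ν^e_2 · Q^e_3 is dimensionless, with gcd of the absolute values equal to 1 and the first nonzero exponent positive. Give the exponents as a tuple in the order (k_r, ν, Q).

(1, -3, 2)

L: e_1·(0) + e_2·(2) + e_3·(3) = 0
T: e_1·(-1) + e_2·(-1) + e_3·(-1) = 0
Solving this homogeneous linear system for the smallest-integer solution (first nonzero entry positive) gives (1, -3, 2).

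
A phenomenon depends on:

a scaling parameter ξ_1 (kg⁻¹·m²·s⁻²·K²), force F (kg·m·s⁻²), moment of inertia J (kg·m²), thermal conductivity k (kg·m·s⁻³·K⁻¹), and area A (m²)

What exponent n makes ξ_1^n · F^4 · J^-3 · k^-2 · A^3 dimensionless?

Balance the M exponent: (-1)·n from ξ_1, plus 4·(1) − 3·(1) − 2·(1) + 3·(0) = -1 from the rest, must sum to zero.
−n − 1 = 0, so n = -1.

-1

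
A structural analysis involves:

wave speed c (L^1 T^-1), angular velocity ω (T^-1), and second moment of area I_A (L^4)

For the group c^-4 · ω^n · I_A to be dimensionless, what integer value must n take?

4

Balance the T exponent: (-1)·n from ω, plus −4·(-1) + (0) = 4 from the rest, must sum to zero.
−n + 4 = 0, so n = 4.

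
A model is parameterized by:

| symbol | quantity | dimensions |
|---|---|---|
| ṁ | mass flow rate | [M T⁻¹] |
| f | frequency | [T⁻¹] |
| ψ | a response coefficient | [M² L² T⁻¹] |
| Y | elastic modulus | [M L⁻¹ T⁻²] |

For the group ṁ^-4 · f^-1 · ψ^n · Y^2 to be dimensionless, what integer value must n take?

Balance the M exponent: (2)·n from ψ, plus −4·(1) − (0) + 2·(1) = -2 from the rest, must sum to zero.
2n − 2 = 0, so n = 1.

1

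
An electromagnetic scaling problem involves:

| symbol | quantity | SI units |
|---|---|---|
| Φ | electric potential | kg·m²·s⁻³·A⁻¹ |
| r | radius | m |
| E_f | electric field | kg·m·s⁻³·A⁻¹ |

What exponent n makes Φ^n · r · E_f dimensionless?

-1

Balance the M exponent: (1)·n from Φ, plus (0) + (1) = 1 from the rest, must sum to zero.
n + 1 = 0, so n = -1.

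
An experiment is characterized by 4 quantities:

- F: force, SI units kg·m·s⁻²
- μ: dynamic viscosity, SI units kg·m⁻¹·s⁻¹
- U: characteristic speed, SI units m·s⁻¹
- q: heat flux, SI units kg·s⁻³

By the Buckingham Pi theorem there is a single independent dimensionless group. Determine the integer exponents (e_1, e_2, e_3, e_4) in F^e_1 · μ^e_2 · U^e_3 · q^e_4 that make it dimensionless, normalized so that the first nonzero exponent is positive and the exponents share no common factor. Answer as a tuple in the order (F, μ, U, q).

(1, -2, -3, 1)

M: e_1·(1) + e_2·(1) + e_3·(0) + e_4·(1) = 0
L: e_1·(1) + e_2·(-1) + e_3·(1) + e_4·(0) = 0
T: e_1·(-2) + e_2·(-1) + e_3·(-1) + e_4·(-3) = 0
Solving this homogeneous linear system for the smallest-integer solution (first nonzero entry positive) gives (1, -2, -3, 1).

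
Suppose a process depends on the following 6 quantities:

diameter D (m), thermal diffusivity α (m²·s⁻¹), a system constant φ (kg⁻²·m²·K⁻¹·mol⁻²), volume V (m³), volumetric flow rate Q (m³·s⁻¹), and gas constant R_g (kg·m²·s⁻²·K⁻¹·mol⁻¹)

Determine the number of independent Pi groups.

There are 6 variables and 5 base dimensions (M, L, T, Θ, N).
The dimension matrix has rank 4 (less than 5: the dimension vectors are linearly dependent).
Independent dimensionless groups: 6 − 4 = 2.

2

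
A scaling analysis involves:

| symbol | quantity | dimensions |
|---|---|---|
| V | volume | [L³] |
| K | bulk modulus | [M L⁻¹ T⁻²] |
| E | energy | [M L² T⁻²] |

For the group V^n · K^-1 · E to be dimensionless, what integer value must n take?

Balance the L exponent: (3)·n from V, plus −(-1) + (2) = 3 from the rest, must sum to zero.
3n + 3 = 0, so n = -1.

-1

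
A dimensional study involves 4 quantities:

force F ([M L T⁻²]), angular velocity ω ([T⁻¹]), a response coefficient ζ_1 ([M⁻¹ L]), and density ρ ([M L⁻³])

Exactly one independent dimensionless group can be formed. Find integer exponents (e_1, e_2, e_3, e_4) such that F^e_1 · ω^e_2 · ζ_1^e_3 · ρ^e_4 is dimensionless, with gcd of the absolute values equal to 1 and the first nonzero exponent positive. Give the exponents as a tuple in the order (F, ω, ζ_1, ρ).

(1, -2, 2, 1)

M: e_1·(1) + e_2·(0) + e_3·(-1) + e_4·(1) = 0
L: e_1·(1) + e_2·(0) + e_3·(1) + e_4·(-3) = 0
T: e_1·(-2) + e_2·(-1) + e_3·(0) + e_4·(0) = 0
Solving this homogeneous linear system for the smallest-integer solution (first nonzero entry positive) gives (1, -2, 2, 1).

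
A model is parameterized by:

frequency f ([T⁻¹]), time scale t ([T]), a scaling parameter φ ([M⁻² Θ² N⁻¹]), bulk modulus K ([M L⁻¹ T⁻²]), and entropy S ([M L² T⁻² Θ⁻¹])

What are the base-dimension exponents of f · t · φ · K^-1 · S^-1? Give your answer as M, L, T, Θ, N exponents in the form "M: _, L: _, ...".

M: -4, L: -1, T: 4, Θ: 3, N: -1

Collect each base-dimension exponent across the product:
  M: (0) + (0) + (-2) − (1) − (1) = -4
  L: (0) + (0) + (0) − (-1) − (2) = -1
  T: (-1) + (1) + (0) − (-2) − (-2) = 4
  Θ: (0) + (0) + (2) − (0) − (-1) = 3
  N: (0) + (0) + (-1) − (0) − (0) = -1
So the dimensions are [M⁻⁴ L⁻¹ T⁴ Θ³ N⁻¹].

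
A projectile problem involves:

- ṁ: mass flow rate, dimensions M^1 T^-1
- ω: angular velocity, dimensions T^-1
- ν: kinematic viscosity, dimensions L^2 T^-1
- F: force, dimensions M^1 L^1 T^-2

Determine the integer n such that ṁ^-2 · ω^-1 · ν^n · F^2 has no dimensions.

-1

Balance the L exponent: (2)·n from ν, plus −2·(0) − (0) + 2·(1) = 2 from the rest, must sum to zero.
2n + 2 = 0, so n = -1.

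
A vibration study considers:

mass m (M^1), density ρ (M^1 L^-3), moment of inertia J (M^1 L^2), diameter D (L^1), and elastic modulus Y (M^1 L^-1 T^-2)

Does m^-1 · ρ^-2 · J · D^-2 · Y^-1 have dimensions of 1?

no

Sum the exponent of each base dimension across the product:
  M: −[m]_M − 2·[ρ]_M + [J]_M − 2·[D]_M − [Y]_M = −(1) − 2·(1) + (1) − 2·(0) − (1) = -3
  L: −[m]_L − 2·[ρ]_L + [J]_L − 2·[D]_L − [Y]_L = −(0) − 2·(-3) + (2) − 2·(1) − (-1) = 7
  T: −[m]_T − 2·[ρ]_T + [J]_T − 2·[D]_T − [Y]_T = −(0) − 2·(0) + (0) − 2·(0) − (-2) = 2
Net dimensions [M⁻³ L⁷ T²] ≠ [1] — not dimensionless.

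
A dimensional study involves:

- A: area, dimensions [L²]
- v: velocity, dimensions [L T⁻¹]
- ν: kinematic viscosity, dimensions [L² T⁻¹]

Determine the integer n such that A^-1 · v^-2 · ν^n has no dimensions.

Balance the L exponent: (2)·n from ν, plus −(2) − 2·(1) = -4 from the rest, must sum to zero.
2n − 4 = 0, so n = 2.

2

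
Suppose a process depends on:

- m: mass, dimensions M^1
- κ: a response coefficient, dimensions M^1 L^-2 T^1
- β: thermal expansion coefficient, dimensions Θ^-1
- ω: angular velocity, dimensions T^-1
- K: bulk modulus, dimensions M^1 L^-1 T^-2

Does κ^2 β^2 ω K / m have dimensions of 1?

no

Sum the exponent of each base dimension across the product:
  M: −[m]_M + 2·[κ]_M + 2·[β]_M + [ω]_M + [K]_M = −(1) + 2·(1) + 2·(0) + (0) + (1) = 2
  L: −[m]_L + 2·[κ]_L + 2·[β]_L + [ω]_L + [K]_L = −(0) + 2·(-2) + 2·(0) + (0) + (-1) = -5
  T: −[m]_T + 2·[κ]_T + 2·[β]_T + [ω]_T + [K]_T = −(0) + 2·(1) + 2·(0) + (-1) + (-2) = -1
  Θ: −[m]_Θ + 2·[κ]_Θ + 2·[β]_Θ + [ω]_Θ + [K]_Θ = −(0) + 2·(0) + 2·(-1) + (0) + (0) = -2
Net dimensions [M² L⁻⁵ T⁻¹ Θ⁻²] ≠ [1] — not dimensionless.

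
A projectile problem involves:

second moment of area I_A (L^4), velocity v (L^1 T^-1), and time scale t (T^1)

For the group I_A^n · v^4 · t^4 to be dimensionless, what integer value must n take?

-1

Balance the L exponent: (4)·n from I_A, plus 4·(1) + 4·(0) = 4 from the rest, must sum to zero.
4n + 4 = 0, so n = -1.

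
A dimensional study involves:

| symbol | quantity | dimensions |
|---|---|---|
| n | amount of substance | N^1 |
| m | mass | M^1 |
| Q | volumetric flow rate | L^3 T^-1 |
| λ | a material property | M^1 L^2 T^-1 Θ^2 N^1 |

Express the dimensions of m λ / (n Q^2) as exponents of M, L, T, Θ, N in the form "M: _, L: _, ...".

M: 2, L: -4, T: 1, Θ: 2, N: 0

Collect each base-dimension exponent across the product:
  M: −(0) + (1) − 2·(0) + (1) = 2
  L: −(0) + (0) − 2·(3) + (2) = -4
  T: −(0) + (0) − 2·(-1) + (-1) = 1
  Θ: −(0) + (0) − 2·(0) + (2) = 2
  N: −(1) + (0) − 2·(0) + (1) = 0
So the dimensions are [M² L⁻⁴ T Θ²].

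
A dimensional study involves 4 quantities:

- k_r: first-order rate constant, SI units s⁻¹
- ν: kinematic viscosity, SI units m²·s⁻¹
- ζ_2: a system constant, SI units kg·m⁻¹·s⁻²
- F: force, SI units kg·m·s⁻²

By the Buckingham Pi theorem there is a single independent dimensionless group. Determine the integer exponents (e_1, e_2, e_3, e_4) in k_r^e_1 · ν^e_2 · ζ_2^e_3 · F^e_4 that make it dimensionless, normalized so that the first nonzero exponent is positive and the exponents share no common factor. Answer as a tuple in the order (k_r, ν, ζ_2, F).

(1, -1, -1, 1)

M: e_1·(0) + e_2·(0) + e_3·(1) + e_4·(1) = 0
L: e_1·(0) + e_2·(2) + e_3·(-1) + e_4·(1) = 0
T: e_1·(-1) + e_2·(-1) + e_3·(-2) + e_4·(-2) = 0
Solving this homogeneous linear system for the smallest-integer solution (first nonzero entry positive) gives (1, -1, -1, 1).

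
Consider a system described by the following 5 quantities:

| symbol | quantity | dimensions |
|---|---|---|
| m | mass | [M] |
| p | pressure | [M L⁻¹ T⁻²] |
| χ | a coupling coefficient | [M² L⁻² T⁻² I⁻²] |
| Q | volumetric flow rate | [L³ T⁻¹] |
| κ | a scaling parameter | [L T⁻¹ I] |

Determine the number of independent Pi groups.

There are 5 variables and 4 base dimensions (M, L, T, I).
The dimension matrix has rank 4.
Independent dimensionless groups: 5 − 4 = 1.

1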